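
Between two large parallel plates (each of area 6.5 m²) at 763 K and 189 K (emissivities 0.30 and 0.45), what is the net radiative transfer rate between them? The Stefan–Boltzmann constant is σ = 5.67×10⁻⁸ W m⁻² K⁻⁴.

Q ≈ 27300 W

For two large parallel gray plates, q = σ(T₁⁴ − T₂⁴) / (1/ε₁ + 1/ε₂ − 1).
1/ε₁ + 1/ε₂ − 1 = 1/0.30 + 1/0.45 − 1 = 4.556.
T₁⁴ − T₂⁴ = 3.39×10^11 − 1.28×10^9 = 3.38×10^11 K⁴.
q = 5.67×10⁻⁸ × 3.38×10^11 / 4.556 = 4200 W/m².
Q = q·A = 4200 × 6.5 = 27300 W.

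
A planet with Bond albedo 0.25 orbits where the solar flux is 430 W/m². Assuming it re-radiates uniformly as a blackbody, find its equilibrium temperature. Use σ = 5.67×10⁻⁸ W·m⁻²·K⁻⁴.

Power absorbed = (1−a)S·πR²; power emitted = 4πR²σT⁴. Equating and cancelling πR²:
T = ((1−a)S / 4σ)^(1/4) = (322 / (4 × 5.67×10⁻⁸))^(1/4) = (1.42×10^9)^(1/4).
T = 194 K.

T ≈ 194 K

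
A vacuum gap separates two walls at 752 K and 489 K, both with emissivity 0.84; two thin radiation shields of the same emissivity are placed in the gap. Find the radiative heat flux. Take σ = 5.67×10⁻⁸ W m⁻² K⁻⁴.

q ≈ 3590 W/m²

Each of the 3 gaps contributes resistance (2/ε − 1) = 2/0.84 − 1 = 1.381; total = 4.143.
q = σ(T₁⁴ − T₂⁴) / 4.143 = 5.67×10⁻⁸ × 2.63×10^11 / 4.143 = 3590 W/m².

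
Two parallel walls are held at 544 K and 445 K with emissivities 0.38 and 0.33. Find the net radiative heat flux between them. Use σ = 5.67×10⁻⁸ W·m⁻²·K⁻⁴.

For two large parallel gray plates, q = σ(T₁⁴ − T₂⁴) / (1/ε₁ + 1/ε₂ − 1).
1/ε₁ + 1/ε₂ − 1 = 1/0.38 + 1/0.33 − 1 = 4.662.
T₁⁴ − T₂⁴ = 8.76×10^10 − 3.92×10^10 = 4.84×10^10 K⁴.
q = 5.67×10⁻⁸ × 4.84×10^10 / 4.662 = 588 W/m².

q ≈ 588 W/m²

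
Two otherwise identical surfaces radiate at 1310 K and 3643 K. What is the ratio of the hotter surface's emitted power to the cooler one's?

ratio ≈ 59.8

P ∝ T⁴, so the ratio is (3643/1310)⁴ = (2.781)⁴ = 59.8.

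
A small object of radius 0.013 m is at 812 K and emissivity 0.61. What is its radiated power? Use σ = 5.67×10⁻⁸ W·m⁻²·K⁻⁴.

A = 4πr² = 4π × (0.013)² = 2.12×10^-3 m².
P = εσAT⁴ = 0.61 × 5.67×10⁻⁸ × 2.12×10^-3 × (812)⁴ = 0.61 × 5.67×10⁻⁸ × 2.12×10^-3 × 4.35×10^11.
P = 31.9 W.

P ≈ 31.9 W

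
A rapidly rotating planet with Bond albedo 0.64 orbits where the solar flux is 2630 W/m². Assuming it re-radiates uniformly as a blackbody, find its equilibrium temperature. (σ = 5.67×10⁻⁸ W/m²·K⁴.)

Power absorbed = (1−a)S·πR²; power emitted = 4πR²σT⁴. Equating and cancelling πR²:
T = ((1−a)S / 4σ)^(1/4) = (947 / (4 × 5.67×10⁻⁸))^(1/4) = (4.17×10^9)^(1/4).
T = 254 K.

T ≈ 254 K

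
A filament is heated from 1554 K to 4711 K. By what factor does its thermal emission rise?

ratio ≈ 84.5

P ∝ T⁴, so the ratio is (4711/1554)⁴ = (3.032)⁴ = 84.5.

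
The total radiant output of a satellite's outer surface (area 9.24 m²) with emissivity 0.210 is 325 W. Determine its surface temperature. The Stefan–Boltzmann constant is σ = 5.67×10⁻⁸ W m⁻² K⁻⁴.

From P = εσAT⁴, T = (P / εσA)^(1/4) = (325 / (0.210 × 5.67×10⁻⁸ × 9.24))^(1/4).
T = (2.95×10^9)^(1/4) = 233 K.

T ≈ 233 K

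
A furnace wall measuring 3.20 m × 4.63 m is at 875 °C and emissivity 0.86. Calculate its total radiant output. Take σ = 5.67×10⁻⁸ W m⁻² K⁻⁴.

P ≈ 1.25×10^6 W

A = 3.20 × 4.63 = 14.8 m².
875 °C = 1148 K.
Stefan–Boltzmann: P = εσAT⁴ = 0.86 × 5.67×10⁻⁸ × 14.8 × (1148)⁴ = 0.86 × 5.67×10⁻⁸ × 14.8 × 1.74×10^12.
P = 1.25×10^6 W.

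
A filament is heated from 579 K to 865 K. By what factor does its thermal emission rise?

P ∝ T⁴, so the ratio is (865/579)⁴ = (1.494)⁴ = 4.98.

ratio ≈ 4.98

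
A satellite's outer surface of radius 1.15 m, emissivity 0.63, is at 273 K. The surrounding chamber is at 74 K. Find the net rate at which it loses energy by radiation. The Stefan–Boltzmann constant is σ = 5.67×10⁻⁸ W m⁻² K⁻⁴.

Q ≈ 3280 W

A = 4πr² = 4π × (1.15)² = 16.6 m².
Q = εσA(T⁴ − T_s⁴). T⁴ − T_s⁴ = (273)⁴ − (74)⁴ = 5.55×10^9 − 3.00×10^7 = 5.52×10^9 K⁴.
Q = 0.63 × 5.67×10⁻⁸ × 16.6 × 5.52×10^9 = 3280 W.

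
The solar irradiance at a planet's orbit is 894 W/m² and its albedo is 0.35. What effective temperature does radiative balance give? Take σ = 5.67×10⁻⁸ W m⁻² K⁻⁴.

Power absorbed = (1−a)S·πR²; power emitted = 4πR²σT⁴. Equating and cancelling πR²:
T = ((1−a)S / 4σ)^(1/4) = (581 / (4 × 5.67×10⁻⁸))^(1/4) = (2.56×10^9)^(1/4).
T = 225 K.

T ≈ 225 K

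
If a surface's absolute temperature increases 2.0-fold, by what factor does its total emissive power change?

factor ≈ 16.0

P ∝ T⁴, so the power scales as (2.0)⁴ = 16.0.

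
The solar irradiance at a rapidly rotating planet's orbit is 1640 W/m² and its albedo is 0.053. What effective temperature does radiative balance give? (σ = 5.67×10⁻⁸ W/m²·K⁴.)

T ≈ 288 K

Power absorbed = (1−a)S·πR²; power emitted = 4πR²σT⁴. Equating and cancelling πR²:
T = ((1−a)S / 4σ)^(1/4) = (1550 / (4 × 5.67×10⁻⁸))^(1/4) = (6.85×10^9)^(1/4).
T = 288 K.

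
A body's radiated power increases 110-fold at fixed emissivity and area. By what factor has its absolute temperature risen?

P ∝ T⁴ ⇒ T ∝ P^(1/4), so T scales by (110)^(1/4) = 3.24.

factor ≈ 3.24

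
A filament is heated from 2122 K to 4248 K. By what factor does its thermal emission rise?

P ∝ T⁴, so the ratio is (4248/2122)⁴ = (2.002)⁴ = 16.1.

ratio ≈ 16.1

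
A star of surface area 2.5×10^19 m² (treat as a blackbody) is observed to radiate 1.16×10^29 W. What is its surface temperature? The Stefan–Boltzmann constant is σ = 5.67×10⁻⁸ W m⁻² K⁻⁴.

T ≈ 16900 K

From P = σAT⁴, T = (P / σA)^(1/4) = (1.16×10^29 / (5.67×10⁻⁸ × 2.50×10^19))^(1/4).
T = (8.18×10^16)^(1/4) = 16900 K.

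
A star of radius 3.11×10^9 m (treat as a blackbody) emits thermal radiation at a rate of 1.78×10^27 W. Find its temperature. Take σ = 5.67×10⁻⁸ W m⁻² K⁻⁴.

A = 4πr² = 4π × (3.11×10^9)² = 1.22×10^20 m².
From P = σAT⁴, T = (P / σA)^(1/4) = (1.78×10^27 / (5.67×10⁻⁸ × 1.22×10^20))^(1/4).
T = (2.58×10^14)^(1/4) = 4010 K.

T ≈ 4010 K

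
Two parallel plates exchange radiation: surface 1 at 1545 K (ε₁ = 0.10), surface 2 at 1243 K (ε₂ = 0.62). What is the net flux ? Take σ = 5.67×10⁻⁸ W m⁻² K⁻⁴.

q ≈ 17700 W/m²

For two large parallel gray plates, q = σ(T₁⁴ − T₂⁴) / (1/ε₁ + 1/ε₂ − 1).
1/ε₁ + 1/ε₂ − 1 = 1/0.10 + 1/0.62 − 1 = 10.61.
T₁⁴ − T₂⁴ = 5.70×10^12 − 2.39×10^12 = 3.31×10^12 K⁴.
q = 5.67×10⁻⁸ × 3.31×10^12 / 10.61 = 17700 W/m².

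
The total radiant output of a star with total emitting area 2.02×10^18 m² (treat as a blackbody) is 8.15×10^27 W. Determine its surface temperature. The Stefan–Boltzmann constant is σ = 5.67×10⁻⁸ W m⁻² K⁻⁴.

T ≈ 16300 K

From P = σAT⁴, T = (P / σA)^(1/4) = (8.15×10^27 / (5.67×10⁻⁸ × 2.02×10^18))^(1/4).
T = (7.12×10^16)^(1/4) = 16300 K.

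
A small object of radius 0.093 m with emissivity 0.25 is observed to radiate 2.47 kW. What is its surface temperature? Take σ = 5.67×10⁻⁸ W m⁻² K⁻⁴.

A = 4πr² = 4π × (0.093)² = 0.109 m².
From P = εσAT⁴, T = (P / εσA)^(1/4) = (2470 / (0.25 × 5.67×10⁻⁸ × 0.109))^(1/4).
T = (1.60×10^12)^(1/4) = 1130 K.

T ≈ 1130 K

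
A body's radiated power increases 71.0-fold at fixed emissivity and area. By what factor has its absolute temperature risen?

factor ≈ 2.90

P ∝ T⁴ ⇒ T ∝ P^(1/4), so T scales by (71.0)^(1/4) = 2.90.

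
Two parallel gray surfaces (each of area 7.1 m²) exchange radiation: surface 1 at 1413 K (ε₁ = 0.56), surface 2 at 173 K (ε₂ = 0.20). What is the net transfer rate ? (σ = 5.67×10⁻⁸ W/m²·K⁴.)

For two large parallel gray plates, q = σ(T₁⁴ − T₂⁴) / (1/ε₁ + 1/ε₂ − 1).
1/ε₁ + 1/ε₂ − 1 = 1/0.56 + 1/0.20 − 1 = 5.786.
T₁⁴ − T₂⁴ = 3.99×10^12 − 8.96×10^8 = 3.99×10^12 K⁴.
q = 5.67×10⁻⁸ × 3.99×10^12 / 5.786 = 39100 W/m².
Q = q·A = 39100 × 7.1 = 2.77×10^5 W.

Q ≈ 2.77×10^5 W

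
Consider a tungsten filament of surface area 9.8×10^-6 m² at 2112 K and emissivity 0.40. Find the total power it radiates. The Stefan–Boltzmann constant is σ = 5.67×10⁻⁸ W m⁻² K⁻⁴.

Stefan–Boltzmann: P = εσAT⁴ = 0.40 × 5.67×10⁻⁸ × 9.80×10^-6 × (2112)⁴ = 0.40 × 5.67×10⁻⁸ × 9.80×10^-6 × 1.99×10^13.
P = 4.42 W.

P ≈ 4.42 W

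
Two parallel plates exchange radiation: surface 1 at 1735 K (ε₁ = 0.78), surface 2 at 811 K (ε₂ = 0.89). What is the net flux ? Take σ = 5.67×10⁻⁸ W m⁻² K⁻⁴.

q ≈ 3.48×10^5 W/m²

For two large parallel gray plates, q = σ(T₁⁴ − T₂⁴) / (1/ε₁ + 1/ε₂ − 1).
1/ε₁ + 1/ε₂ − 1 = 1/0.78 + 1/0.89 − 1 = 1.406.
T₁⁴ − T₂⁴ = 9.06×10^12 − 4.33×10^11 = 8.63×10^12 K⁴.
q = 5.67×10⁻⁸ × 8.63×10^12 / 1.406 = 3.48×10^5 W/m².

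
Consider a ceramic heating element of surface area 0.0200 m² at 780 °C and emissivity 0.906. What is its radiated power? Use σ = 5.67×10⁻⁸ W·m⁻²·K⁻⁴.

780 °C = 1053 K.
Stefan–Boltzmann: P = εσAT⁴ = 0.906 × 5.67×10⁻⁸ × 0.0200 × (1053)⁴ = 0.906 × 5.67×10⁻⁸ × 0.0200 × 1.23×10^12.
P = 1260 W.

P ≈ 1260 W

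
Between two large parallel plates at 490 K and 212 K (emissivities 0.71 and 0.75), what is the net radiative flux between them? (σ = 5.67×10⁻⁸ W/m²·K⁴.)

For two large parallel gray plates, q = σ(T₁⁴ − T₂⁴) / (1/ε₁ + 1/ε₂ − 1).
1/ε₁ + 1/ε₂ − 1 = 1/0.71 + 1/0.75 − 1 = 1.742.
T₁⁴ − T₂⁴ = 5.76×10^10 − 2.02×10^9 = 5.56×10^10 K⁴.
q = 5.67×10⁻⁸ × 5.56×10^10 / 1.742 = 1810 W/m².

q ≈ 1810 W/m²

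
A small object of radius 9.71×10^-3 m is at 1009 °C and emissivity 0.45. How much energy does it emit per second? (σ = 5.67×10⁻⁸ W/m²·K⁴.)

A = 4πr² = 4π × (9.71×10^-3)² = 1.18×10^-3 m².
1009 °C = 1282 K.
Stefan–Boltzmann: P = εσAT⁴ = 0.45 × 5.67×10⁻⁸ × 1.18×10^-3 × (1282)⁴ = 0.45 × 5.67×10⁻⁸ × 1.18×10^-3 × 2.70×10^12.
P = 81.7 W.

P ≈ 81.7 W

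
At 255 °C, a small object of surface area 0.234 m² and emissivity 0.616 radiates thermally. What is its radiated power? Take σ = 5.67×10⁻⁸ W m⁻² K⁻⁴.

P ≈ 635 W

255 °C = 528 K.
P = εσAT⁴ = 0.616 × 5.67×10⁻⁸ × 0.234 × (528)⁴ = 0.616 × 5.67×10⁻⁸ × 0.234 × 7.77×10^10.
P = 635 W.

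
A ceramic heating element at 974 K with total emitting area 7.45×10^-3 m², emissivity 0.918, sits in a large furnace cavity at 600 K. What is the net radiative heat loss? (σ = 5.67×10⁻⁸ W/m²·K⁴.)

Q = εσA(T⁴ − T_s⁴). T⁴ − T_s⁴ = (974)⁴ − (600)⁴ = 9.00×10^11 − 1.30×10^11 = 7.70×10^11 K⁴.
Q = 0.918 × 5.67×10⁻⁸ × 7.45×10^-3 × 7.70×10^11 = 299 W.

Q ≈ 299 W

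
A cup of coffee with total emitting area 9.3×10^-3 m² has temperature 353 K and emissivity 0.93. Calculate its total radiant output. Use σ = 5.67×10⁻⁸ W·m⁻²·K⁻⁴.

Stefan–Boltzmann: P = εσAT⁴ = 0.93 × 5.67×10⁻⁸ × 9.30×10^-3 × (353)⁴ = 0.93 × 5.67×10⁻⁸ × 9.30×10^-3 × 1.55×10^10.
P = 7.61 W.

P ≈ 7.61 W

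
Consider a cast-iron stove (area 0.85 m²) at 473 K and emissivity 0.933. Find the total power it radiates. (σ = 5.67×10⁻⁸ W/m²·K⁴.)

P ≈ 2250 W

P = εσAT⁴ = 0.933 × 5.67×10⁻⁸ × 0.850 × (473)⁴ = 0.933 × 5.67×10⁻⁸ × 0.850 × 5.01×10^10.
P = 2250 W.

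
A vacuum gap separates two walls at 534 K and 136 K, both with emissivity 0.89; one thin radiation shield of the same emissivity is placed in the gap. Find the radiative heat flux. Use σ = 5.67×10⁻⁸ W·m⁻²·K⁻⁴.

q ≈ 1840 W/m²

Each of the 2 gaps contributes resistance (2/ε − 1) = 2/0.89 − 1 = 1.247; total = 2.494.
q = σ(T₁⁴ − T₂⁴) / 2.494 = 5.67×10⁻⁸ × 8.10×10^10 / 2.494 = 1840 W/m².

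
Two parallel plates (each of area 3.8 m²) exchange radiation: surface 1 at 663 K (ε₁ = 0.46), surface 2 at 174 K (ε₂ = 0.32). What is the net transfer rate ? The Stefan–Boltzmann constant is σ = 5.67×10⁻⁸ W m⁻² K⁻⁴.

Q ≈ 9640 W

For two large parallel gray plates, q = σ(T₁⁴ − T₂⁴) / (1/ε₁ + 1/ε₂ − 1).
1/ε₁ + 1/ε₂ − 1 = 1/0.46 + 1/0.32 − 1 = 4.299.
T₁⁴ − T₂⁴ = 1.93×10^11 − 9.17×10^8 = 1.92×10^11 K⁴.
q = 5.67×10⁻⁸ × 1.92×10^11 / 4.299 = 2540 W/m².
Q = q·A = 2540 × 3.8 = 9640 W.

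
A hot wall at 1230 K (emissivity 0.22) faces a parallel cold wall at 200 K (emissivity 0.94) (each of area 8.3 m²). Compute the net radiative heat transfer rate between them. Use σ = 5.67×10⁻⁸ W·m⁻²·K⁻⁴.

For two large parallel gray plates, q = σ(T₁⁴ − T₂⁴) / (1/ε₁ + 1/ε₂ − 1).
1/ε₁ + 1/ε₂ − 1 = 1/0.22 + 1/0.94 − 1 = 4.609.
T₁⁴ − T₂⁴ = 2.29×10^12 − 1.60×10^9 = 2.29×10^12 K⁴.
q = 5.67×10⁻⁸ × 2.29×10^12 / 4.609 = 28100 W/m².
Q = q·A = 28100 × 8.3 = 2.34×10^5 W.

Q ≈ 2.34×10^5 W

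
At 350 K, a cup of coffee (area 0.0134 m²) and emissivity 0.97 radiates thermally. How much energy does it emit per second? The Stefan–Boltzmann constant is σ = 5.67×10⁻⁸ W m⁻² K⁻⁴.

P ≈ 11.1 W

P = εσAT⁴ = 0.97 × 5.67×10⁻⁸ × 0.0134 × (350)⁴ = 0.97 × 5.67×10⁻⁸ × 0.0134 × 1.50×10^10.
P = 11.1 W.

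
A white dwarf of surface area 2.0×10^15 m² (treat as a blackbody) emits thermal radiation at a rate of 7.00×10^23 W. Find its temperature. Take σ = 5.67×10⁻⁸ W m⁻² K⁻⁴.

T ≈ 8860 K

From P = σAT⁴, T = (P / σA)^(1/4) = (7.00×10^23 / (5.67×10⁻⁸ × 2.00×10^15))^(1/4).
T = (6.17×10^15)^(1/4) = 8860 K.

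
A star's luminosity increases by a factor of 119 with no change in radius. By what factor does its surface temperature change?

factor ≈ 3.30

P ∝ T⁴ ⇒ T ∝ P^(1/4), so T scales by (119)^(1/4) = 3.30.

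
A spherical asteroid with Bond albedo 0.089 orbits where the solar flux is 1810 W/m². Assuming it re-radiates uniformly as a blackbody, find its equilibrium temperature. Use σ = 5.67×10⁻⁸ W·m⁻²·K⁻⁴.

Power absorbed = (1−a)S·πR²; power emitted = 4πR²σT⁴. Equating and cancelling πR²:
T = ((1−a)S / 4σ)^(1/4) = (1650 / (4 × 5.67×10⁻⁸))^(1/4) = (7.27×10^9)^(1/4).
T = 292 K.

T ≈ 292 K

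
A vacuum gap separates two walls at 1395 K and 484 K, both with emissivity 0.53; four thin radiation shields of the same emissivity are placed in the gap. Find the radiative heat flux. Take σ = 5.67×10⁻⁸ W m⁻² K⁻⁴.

q ≈ 15300 W/m²

Each of the 5 gaps contributes resistance (2/ε − 1) = 2/0.53 − 1 = 2.774; total = 13.87.
q = σ(T₁⁴ − T₂⁴) / 13.87 = 5.67×10⁻⁸ × 3.73×10^12 / 13.87 = 15300 W/m².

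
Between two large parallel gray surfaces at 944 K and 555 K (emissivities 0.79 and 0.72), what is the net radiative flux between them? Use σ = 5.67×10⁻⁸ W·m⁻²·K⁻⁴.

For two large parallel gray plates, q = σ(T₁⁴ − T₂⁴) / (1/ε₁ + 1/ε₂ − 1).
1/ε₁ + 1/ε₂ − 1 = 1/0.79 + 1/0.72 − 1 = 1.655.
T₁⁴ − T₂⁴ = 7.94×10^11 − 9.49×10^10 = 6.99×10^11 K⁴.
q = 5.67×10⁻⁸ × 6.99×10^11 / 1.655 = 24000 W/m².

q ≈ 24000 W/m²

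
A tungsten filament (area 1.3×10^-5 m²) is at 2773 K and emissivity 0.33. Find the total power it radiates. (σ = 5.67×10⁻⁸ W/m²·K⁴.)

P = εσAT⁴ = 0.33 × 5.67×10⁻⁸ × 1.30×10^-5 × (2773)⁴ = 0.33 × 5.67×10⁻⁸ × 1.30×10^-5 × 5.91×10^13.
P = 14.4 W.

P ≈ 14.4 W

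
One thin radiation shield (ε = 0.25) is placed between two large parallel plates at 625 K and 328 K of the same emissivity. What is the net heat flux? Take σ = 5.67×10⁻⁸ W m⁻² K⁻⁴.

Each of the 2 gaps contributes resistance (2/ε − 1) = 2/0.25 − 1 = 7.000; total = 14.00.
q = σ(T₁⁴ − T₂⁴) / 14.00 = 5.67×10⁻⁸ × 1.41×10^11 / 14.00 = 571 W/m².

q ≈ 571 W/m²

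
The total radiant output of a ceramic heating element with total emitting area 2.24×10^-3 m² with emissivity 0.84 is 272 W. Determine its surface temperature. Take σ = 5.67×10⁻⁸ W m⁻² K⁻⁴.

From P = εσAT⁴, T = (P / εσA)^(1/4) = (272 / (0.84 × 5.67×10⁻⁸ × 2.24×10^-3))^(1/4).
T = (2.55×10^12)^(1/4) = 1260 K.

T ≈ 1260 K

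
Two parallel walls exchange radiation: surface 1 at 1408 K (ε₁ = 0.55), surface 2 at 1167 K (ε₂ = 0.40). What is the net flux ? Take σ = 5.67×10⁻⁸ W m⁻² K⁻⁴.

For two large parallel gray plates, q = σ(T₁⁴ − T₂⁴) / (1/ε₁ + 1/ε₂ − 1).
1/ε₁ + 1/ε₂ − 1 = 1/0.55 + 1/0.40 − 1 = 3.318.
T₁⁴ − T₂⁴ = 3.93×10^12 − 1.85×10^12 = 2.08×10^12 K⁴.
q = 5.67×10⁻⁸ × 2.08×10^12 / 3.318 = 35500 W/m².

q ≈ 35500 W/m²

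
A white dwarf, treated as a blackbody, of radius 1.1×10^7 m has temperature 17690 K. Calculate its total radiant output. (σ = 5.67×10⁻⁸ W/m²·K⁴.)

P ≈ 8.44×10^24 W

A = 4πr² = 4π × (1.1×10^7)² = 1.52×10^15 m².
P = σAT⁴ = 5.67×10⁻⁸ × 1.52×10^15 × (17690)⁴ = 5.67×10⁻⁸ × 1.52×10^15 × 9.79×10^16.
P = 8.44×10^24 W.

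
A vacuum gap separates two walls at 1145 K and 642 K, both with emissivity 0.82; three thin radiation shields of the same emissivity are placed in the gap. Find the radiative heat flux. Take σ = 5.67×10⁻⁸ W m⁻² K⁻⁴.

Each of the 4 gaps contributes resistance (2/ε − 1) = 2/0.82 − 1 = 1.439; total = 5.756.
q = σ(T₁⁴ − T₂⁴) / 5.756 = 5.67×10⁻⁸ × 1.55×10^12 / 5.756 = 15300 W/m².

q ≈ 15300 W/m²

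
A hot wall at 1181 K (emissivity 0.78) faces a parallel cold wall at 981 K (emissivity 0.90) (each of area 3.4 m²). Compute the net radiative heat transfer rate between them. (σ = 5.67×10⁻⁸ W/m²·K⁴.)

For two large parallel gray plates, q = σ(T₁⁴ − T₂⁴) / (1/ε₁ + 1/ε₂ − 1).
1/ε₁ + 1/ε₂ − 1 = 1/0.78 + 1/0.90 − 1 = 1.393.
T₁⁴ − T₂⁴ = 1.95×10^12 − 9.26×10^11 = 1.02×10^12 K⁴.
q = 5.67×10⁻⁸ × 1.02×10^12 / 1.393 = 41500 W/m².
Q = q·A = 41500 × 3.4 = 1.41×10^5 W.

Q ≈ 1.41×10^5 W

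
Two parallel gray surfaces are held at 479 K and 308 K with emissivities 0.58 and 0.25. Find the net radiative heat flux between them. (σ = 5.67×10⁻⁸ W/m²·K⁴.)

For two large parallel gray plates, q = σ(T₁⁴ − T₂⁴) / (1/ε₁ + 1/ε₂ − 1).
1/ε₁ + 1/ε₂ − 1 = 1/0.58 + 1/0.25 − 1 = 4.724.
T₁⁴ − T₂⁴ = 5.26×10^10 − 9.00×10^9 = 4.36×10^10 K⁴.
q = 5.67×10⁻⁸ × 4.36×10^10 / 4.724 = 524 W/m².

q ≈ 524 W/m²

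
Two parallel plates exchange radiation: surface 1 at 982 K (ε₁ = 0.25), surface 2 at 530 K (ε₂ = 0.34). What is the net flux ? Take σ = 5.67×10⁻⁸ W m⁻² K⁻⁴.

For two large parallel gray plates, q = σ(T₁⁴ − T₂⁴) / (1/ε₁ + 1/ε₂ − 1).
1/ε₁ + 1/ε₂ − 1 = 1/0.25 + 1/0.34 − 1 = 5.941.
T₁⁴ − T₂⁴ = 9.30×10^11 − 7.89×10^10 = 8.51×10^11 K⁴.
q = 5.67×10⁻⁸ × 8.51×10^11 / 5.941 = 8120 W/m².

q ≈ 8120 W/m²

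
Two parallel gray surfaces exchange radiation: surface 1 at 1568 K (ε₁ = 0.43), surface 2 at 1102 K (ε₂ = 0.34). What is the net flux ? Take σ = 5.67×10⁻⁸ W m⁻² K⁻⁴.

q ≈ 60700 W/m²

For two large parallel gray plates, q = σ(T₁⁴ − T₂⁴) / (1/ε₁ + 1/ε₂ − 1).
1/ε₁ + 1/ε₂ − 1 = 1/0.43 + 1/0.34 − 1 = 4.267.
T₁⁴ − T₂⁴ = 6.04×10^12 − 1.47×10^12 = 4.57×10^12 K⁴.
q = 5.67×10⁻⁸ × 4.57×10^12 / 4.267 = 60700 W/m².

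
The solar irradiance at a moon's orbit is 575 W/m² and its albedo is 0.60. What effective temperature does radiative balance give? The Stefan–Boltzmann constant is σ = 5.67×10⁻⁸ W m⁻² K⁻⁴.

T ≈ 178 K

Power absorbed = (1−a)S·πR²; power emitted = 4πR²σT⁴. Equating and cancelling πR²:
T = ((1−a)S / 4σ)^(1/4) = (230 / (4 × 5.67×10⁻⁸))^(1/4) = (1.01×10^9)^(1/4).
T = 178 K.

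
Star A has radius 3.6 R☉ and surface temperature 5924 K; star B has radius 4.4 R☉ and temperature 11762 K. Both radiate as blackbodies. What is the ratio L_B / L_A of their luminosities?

L = 4πR²σT⁴ ∝ R²T⁴, so L_B/L_A = (4.4/3.6)² × (11762/5924)⁴ = 1.49 × 15.5 = 23.2.

L_B/L_A ≈ 23.2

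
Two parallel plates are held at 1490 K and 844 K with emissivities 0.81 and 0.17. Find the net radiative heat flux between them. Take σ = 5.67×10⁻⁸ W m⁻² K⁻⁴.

For two large parallel gray plates, q = σ(T₁⁴ − T₂⁴) / (1/ε₁ + 1/ε₂ − 1).
1/ε₁ + 1/ε₂ − 1 = 1/0.81 + 1/0.17 − 1 = 6.117.
T₁⁴ − T₂⁴ = 4.93×10^12 − 5.07×10^11 = 4.42×10^12 K⁴.
q = 5.67×10⁻⁸ × 4.42×10^12 / 6.117 = 41000 W/m².

q ≈ 41000 W/m²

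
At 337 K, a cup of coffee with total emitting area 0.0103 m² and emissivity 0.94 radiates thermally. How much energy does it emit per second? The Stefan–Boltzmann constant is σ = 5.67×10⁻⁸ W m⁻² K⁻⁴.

P ≈ 7.08 W

Stefan–Boltzmann: P = εσAT⁴ = 0.94 × 5.67×10⁻⁸ × 0.0103 × (337)⁴ = 0.94 × 5.67×10⁻⁸ × 0.0103 × 1.29×10^10.
P = 7.08 W.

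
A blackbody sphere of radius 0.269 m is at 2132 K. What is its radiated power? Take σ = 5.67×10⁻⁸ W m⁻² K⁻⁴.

A = 4πr² = 4π × (0.269)² = 0.909 m².
P = σAT⁴ = 5.67×10⁻⁸ × 0.909 × (2132)⁴ = 5.67×10⁻⁸ × 0.909 × 2.07×10^13.
P = 1.07×10^6 W.

P ≈ 1.07×10^6 W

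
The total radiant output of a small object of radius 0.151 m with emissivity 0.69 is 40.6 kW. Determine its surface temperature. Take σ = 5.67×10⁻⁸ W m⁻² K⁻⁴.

A = 4πr² = 4π × (0.151)² = 0.287 m².
From P = εσAT⁴, T = (P / εσA)^(1/4) = (40600 / (0.69 × 5.67×10⁻⁸ × 0.287))^(1/4).
T = (3.62×10^12)^(1/4) = 1380 K.

T ≈ 1380 K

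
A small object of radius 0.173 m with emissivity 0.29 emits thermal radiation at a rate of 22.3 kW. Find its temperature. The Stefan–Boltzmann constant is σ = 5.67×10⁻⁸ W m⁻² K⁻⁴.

A = 4πr² = 4π × (0.173)² = 0.376 m².
From P = εσAT⁴, T = (P / εσA)^(1/4) = (22300 / (0.29 × 5.67×10⁻⁸ × 0.376))^(1/4).
T = (3.61×10^12)^(1/4) = 1380 K.

T ≈ 1380 K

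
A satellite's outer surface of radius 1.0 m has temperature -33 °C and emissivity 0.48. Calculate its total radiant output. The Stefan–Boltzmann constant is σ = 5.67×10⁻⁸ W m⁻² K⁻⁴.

A = 4πr² = 4π × (1.0)² = 12.6 m².
-33 °C = 240 K.
P = εσAT⁴ = 0.48 × 5.67×10⁻⁸ × 12.6 × (240)⁴ = 0.48 × 5.67×10⁻⁸ × 12.6 × 3.32×10^9.
P = 1130 W.

P ≈ 1130 W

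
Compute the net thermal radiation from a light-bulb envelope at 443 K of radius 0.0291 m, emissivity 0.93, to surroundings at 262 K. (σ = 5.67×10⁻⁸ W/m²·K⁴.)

A = 4πr² = 4π × (0.0291)² = 0.0106 m².
Q = εσA(T⁴ − T_s⁴). T⁴ − T_s⁴ = (443)⁴ − (262)⁴ = 3.85×10^10 − 4.71×10^9 = 3.38×10^10 K⁴.
Q = 0.93 × 5.67×10⁻⁸ × 0.0106 × 3.38×10^10 = 19.0 W.

Q ≈ 19.0 W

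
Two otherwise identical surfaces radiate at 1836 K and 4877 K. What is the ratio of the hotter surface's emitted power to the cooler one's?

P ∝ T⁴, so the ratio is (4877/1836)⁴ = (2.656)⁴ = 49.8.

ratio ≈ 49.8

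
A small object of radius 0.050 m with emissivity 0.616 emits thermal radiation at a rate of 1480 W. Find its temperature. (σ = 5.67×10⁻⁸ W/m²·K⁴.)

A = 4πr² = 4π × (0.050)² = 0.0314 m².
From P = εσAT⁴, T = (P / εσA)^(1/4) = (1480 / (0.616 × 5.67×10⁻⁸ × 0.0314))^(1/4).
T = (1.35×10^12)^(1/4) = 1080 K.

T ≈ 1080 K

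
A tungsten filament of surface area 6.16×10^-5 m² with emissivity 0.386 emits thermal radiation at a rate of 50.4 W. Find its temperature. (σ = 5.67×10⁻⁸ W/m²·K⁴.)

T ≈ 2470 K

From P = εσAT⁴, T = (P / εσA)^(1/4) = (50.4 / (0.386 × 5.67×10⁻⁸ × 6.16×10^-5))^(1/4).
T = (3.74×10^13)^(1/4) = 2470 K.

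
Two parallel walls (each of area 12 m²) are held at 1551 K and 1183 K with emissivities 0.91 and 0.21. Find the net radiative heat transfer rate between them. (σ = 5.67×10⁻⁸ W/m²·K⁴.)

For two large parallel gray plates, q = σ(T₁⁴ − T₂⁴) / (1/ε₁ + 1/ε₂ − 1).
1/ε₁ + 1/ε₂ − 1 = 1/0.91 + 1/0.21 − 1 = 4.861.
T₁⁴ − T₂⁴ = 5.79×10^12 − 1.96×10^12 = 3.83×10^12 K⁴.
q = 5.67×10⁻⁸ × 3.83×10^12 / 4.861 = 44700 W/m².
Q = q·A = 44700 × 12 = 5.36×10^5 W.

Q ≈ 5.36×10^5 W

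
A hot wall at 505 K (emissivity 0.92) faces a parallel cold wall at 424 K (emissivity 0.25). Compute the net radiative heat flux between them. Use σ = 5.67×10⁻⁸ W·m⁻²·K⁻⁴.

For two large parallel gray plates, q = σ(T₁⁴ − T₂⁴) / (1/ε₁ + 1/ε₂ − 1).
1/ε₁ + 1/ε₂ − 1 = 1/0.92 + 1/0.25 − 1 = 4.087.
T₁⁴ − T₂⁴ = 6.50×10^10 − 3.23×10^10 = 3.27×10^10 K⁴.
q = 5.67×10⁻⁸ × 3.27×10^10 / 4.087 = 454 W/m².

q ≈ 454 W/m²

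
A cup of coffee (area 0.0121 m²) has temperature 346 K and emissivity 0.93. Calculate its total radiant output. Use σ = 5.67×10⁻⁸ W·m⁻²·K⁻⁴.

P ≈ 9.14 W

P = εσAT⁴ = 0.93 × 5.67×10⁻⁸ × 0.0121 × (346)⁴ = 0.93 × 5.67×10⁻⁸ × 0.0121 × 1.43×10^10.
P = 9.14 W.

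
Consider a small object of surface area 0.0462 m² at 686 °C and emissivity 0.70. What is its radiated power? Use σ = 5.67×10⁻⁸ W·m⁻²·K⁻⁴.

686 °C = 959 K.
Stefan–Boltzmann: P = εσAT⁴ = 0.70 × 5.67×10⁻⁸ × 0.0462 × (959)⁴ = 0.70 × 5.67×10⁻⁸ × 0.0462 × 8.46×10^11.
P = 1550 W.

P ≈ 1550 W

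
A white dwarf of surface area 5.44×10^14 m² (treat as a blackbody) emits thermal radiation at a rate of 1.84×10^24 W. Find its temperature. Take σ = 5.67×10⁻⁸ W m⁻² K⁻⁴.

From P = σAT⁴, T = (P / σA)^(1/4) = (1.84×10^24 / (5.67×10⁻⁸ × 5.44×10^14))^(1/4).
T = (5.97×10^16)^(1/4) = 15600 K.

T ≈ 15600 K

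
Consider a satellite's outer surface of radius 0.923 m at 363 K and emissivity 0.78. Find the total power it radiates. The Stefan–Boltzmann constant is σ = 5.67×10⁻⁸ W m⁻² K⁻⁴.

P ≈ 8220 W

A = 4πr² = 4π × (0.923)² = 10.7 m².
Stefan–Boltzmann: P = εσAT⁴ = 0.78 × 5.67×10⁻⁸ × 10.7 × (363)⁴ = 0.78 × 5.67×10⁻⁸ × 10.7 × 1.74×10^10.
P = 8220 W.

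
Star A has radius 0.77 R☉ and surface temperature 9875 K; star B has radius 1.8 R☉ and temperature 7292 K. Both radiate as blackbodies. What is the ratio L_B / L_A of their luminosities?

L = 4πR²σT⁴ ∝ R²T⁴, so L_B/L_A = (1.8/0.77)² × (7292/9875)⁴ = 5.46 × 0.297 = 1.62.

L_B/L_A ≈ 1.62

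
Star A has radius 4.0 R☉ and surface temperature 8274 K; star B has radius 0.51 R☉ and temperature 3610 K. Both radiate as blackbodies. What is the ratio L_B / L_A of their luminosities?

L = 4πR²σT⁴ ∝ R²T⁴, so L_B/L_A = (0.51/4.0)² × (3610/8274)⁴ = 0.0163 × 0.0362 = 5.89×10^-4.

L_B/L_A ≈ 5.89×10^-4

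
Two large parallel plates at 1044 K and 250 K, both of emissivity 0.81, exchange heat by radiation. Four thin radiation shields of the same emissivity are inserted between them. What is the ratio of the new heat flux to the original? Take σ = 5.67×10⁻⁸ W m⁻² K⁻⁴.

ratio ≈ 0.200

With N identical shields there are N+1 = 5 gaps in series, each with the same radiative resistance, so the flux falls to 1/(N+1) of its unshielded value.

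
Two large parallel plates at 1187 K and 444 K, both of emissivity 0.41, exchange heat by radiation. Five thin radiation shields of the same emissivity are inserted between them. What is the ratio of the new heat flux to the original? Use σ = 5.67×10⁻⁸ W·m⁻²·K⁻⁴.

With N identical shields there are N+1 = 6 gaps in series, each with the same radiative resistance, so the flux falls to 1/(N+1) of its unshielded value.

ratio ≈ 0.167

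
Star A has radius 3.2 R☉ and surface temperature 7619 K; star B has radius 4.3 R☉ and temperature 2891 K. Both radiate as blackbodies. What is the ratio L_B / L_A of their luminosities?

L_B/L_A ≈ 0.0374

L = 4πR²σT⁴ ∝ R²T⁴, so L_B/L_A = (4.3/3.2)² × (2891/7619)⁴ = 1.81 × 0.0207 = 0.0374.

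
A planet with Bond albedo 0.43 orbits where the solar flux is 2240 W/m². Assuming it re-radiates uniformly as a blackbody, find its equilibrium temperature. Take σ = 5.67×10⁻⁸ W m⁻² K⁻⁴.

T ≈ 274 K

Power absorbed = (1−a)S·πR²; power emitted = 4πR²σT⁴. Equating and cancelling πR²:
T = ((1−a)S / 4σ)^(1/4) = (1280 / (4 × 5.67×10⁻⁸))^(1/4) = (5.63×10^9)^(1/4).
T = 274 K.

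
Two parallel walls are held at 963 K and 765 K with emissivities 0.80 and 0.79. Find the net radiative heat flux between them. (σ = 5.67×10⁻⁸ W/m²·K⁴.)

For two large parallel gray plates, q = σ(T₁⁴ − T₂⁴) / (1/ε₁ + 1/ε₂ − 1).
1/ε₁ + 1/ε₂ − 1 = 1/0.80 + 1/0.79 − 1 = 1.516.
T₁⁴ − T₂⁴ = 8.60×10^11 − 3.42×10^11 = 5.18×10^11 K⁴.
q = 5.67×10⁻⁸ × 5.18×10^11 / 1.516 = 19400 W/m².

q ≈ 19400 W/m²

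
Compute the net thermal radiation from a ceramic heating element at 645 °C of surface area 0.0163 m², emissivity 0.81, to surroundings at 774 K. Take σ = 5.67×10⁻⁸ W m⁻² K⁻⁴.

Convert: 645 °C = 918 K.
Q = εσA(T⁴ − T_s⁴). T⁴ − T_s⁴ = (918)⁴ − (774)⁴ = 7.10×10^11 − 3.59×10^11 = 3.51×10^11 K⁴.
Q = 0.81 × 5.67×10⁻⁸ × 0.0163 × 3.51×10^11 = 263 W.

Q ≈ 263 W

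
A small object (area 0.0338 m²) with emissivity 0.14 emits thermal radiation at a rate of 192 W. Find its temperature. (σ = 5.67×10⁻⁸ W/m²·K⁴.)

T ≈ 920 K

From P = εσAT⁴, T = (P / εσA)^(1/4) = (192 / (0.14 × 5.67×10⁻⁸ × 0.0338))^(1/4).
T = (7.16×10^11)^(1/4) = 920 K.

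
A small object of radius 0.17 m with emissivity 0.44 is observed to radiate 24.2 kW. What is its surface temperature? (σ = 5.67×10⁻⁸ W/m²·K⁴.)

T ≈ 1280 K

A = 4πr² = 4π × (0.17)² = 0.363 m².
From P = εσAT⁴, T = (P / εσA)^(1/4) = (24200 / (0.44 × 5.67×10⁻⁸ × 0.363))^(1/4).
T = (2.67×10^12)^(1/4) = 1280 K.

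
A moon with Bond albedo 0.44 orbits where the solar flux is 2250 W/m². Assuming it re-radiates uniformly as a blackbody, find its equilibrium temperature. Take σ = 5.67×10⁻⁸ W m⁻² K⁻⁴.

T ≈ 273 K

Power absorbed = (1−a)S·πR²; power emitted = 4πR²σT⁴. Equating and cancelling πR²:
T = ((1−a)S / 4σ)^(1/4) = (1260 / (4 × 5.67×10⁻⁸))^(1/4) = (5.56×10^9)^(1/4).
T = 273 K.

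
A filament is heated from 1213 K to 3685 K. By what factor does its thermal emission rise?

ratio ≈ 85.2

P ∝ T⁴, so the ratio is (3685/1213)⁴ = (3.038)⁴ = 85.2.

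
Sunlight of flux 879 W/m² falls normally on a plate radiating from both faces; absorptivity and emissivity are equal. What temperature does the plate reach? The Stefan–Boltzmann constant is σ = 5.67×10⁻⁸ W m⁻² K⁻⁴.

Absorbed flux αS = emitted flux 2εσT⁴ per unit area; with α = ε this gives T = (S/2σ)^(1/4).
T = (879 / (2 × 5.67×10⁻⁸))^(1/4) = (7.75×10^9)^(1/4).
T = 297 K.

T ≈ 297 K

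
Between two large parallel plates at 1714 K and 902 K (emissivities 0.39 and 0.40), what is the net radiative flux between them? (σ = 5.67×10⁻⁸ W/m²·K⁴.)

q ≈ 1.11×10^5 W/m²

For two large parallel gray plates, q = σ(T₁⁴ − T₂⁴) / (1/ε₁ + 1/ε₂ − 1).
1/ε₁ + 1/ε₂ − 1 = 1/0.39 + 1/0.40 − 1 = 4.064.
T₁⁴ − T₂⁴ = 8.63×10^12 − 6.62×10^11 = 7.97×10^12 K⁴.
q = 5.67×10⁻⁸ × 7.97×10^12 / 4.064 = 1.11×10^5 W/m².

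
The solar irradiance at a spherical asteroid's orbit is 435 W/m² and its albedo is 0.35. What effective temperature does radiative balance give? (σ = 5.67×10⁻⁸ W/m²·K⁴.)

Power absorbed = (1−a)S·πR²; power emitted = 4πR²σT⁴. Equating and cancelling πR²:
T = ((1−a)S / 4σ)^(1/4) = (283 / (4 × 5.67×10⁻⁸))^(1/4) = (1.25×10^9)^(1/4).
T = 188 K.

T ≈ 188 K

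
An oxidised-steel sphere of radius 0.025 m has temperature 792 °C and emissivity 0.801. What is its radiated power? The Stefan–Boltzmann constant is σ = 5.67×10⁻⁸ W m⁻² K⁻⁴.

P ≈ 459 W

A = 4πr² = 4π × (0.025)² = 7.85×10^-3 m².
792 °C = 1065 K.
P = εσAT⁴ = 0.801 × 5.67×10⁻⁸ × 7.85×10^-3 × (1065)⁴ = 0.801 × 5.67×10⁻⁸ × 7.85×10^-3 × 1.29×10^12.
P = 459 W.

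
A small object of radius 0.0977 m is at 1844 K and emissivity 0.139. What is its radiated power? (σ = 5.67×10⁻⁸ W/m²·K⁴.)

P ≈ 10900 W

A = 4πr² = 4π × (0.0977)² = 0.120 m².
P = εσAT⁴ = 0.139 × 5.67×10⁻⁸ × 0.120 × (1844)⁴ = 0.139 × 5.67×10⁻⁸ × 0.120 × 1.16×10^13.
P = 10900 W.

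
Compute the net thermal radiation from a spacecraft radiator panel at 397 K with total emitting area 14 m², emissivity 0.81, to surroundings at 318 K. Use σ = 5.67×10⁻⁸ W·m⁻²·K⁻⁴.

Q = εσA(T⁴ − T_s⁴). T⁴ − T_s⁴ = (397)⁴ − (318)⁴ = 2.48×10^10 − 1.02×10^10 = 1.46×10^10 K⁴.
Q = 0.81 × 5.67×10⁻⁸ × 14.0 × 1.46×10^10 = 9400 W.

Q ≈ 9400 W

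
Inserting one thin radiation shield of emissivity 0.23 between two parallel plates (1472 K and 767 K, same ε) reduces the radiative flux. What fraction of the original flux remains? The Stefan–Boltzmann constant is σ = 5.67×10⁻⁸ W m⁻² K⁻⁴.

ratio ≈ 0.500

With N identical shields there are N+1 = 2 gaps in series, each with the same radiative resistance, so the flux falls to 1/(N+1) of its unshielded value.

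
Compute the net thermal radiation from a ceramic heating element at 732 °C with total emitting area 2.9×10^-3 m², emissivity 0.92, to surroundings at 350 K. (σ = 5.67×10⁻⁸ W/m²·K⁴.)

Convert: 732 °C = 1005 K.
Q = εσA(T⁴ − T_s⁴). T⁴ − T_s⁴ = (1005)⁴ − (350)⁴ = 1.02×10^12 − 1.50×10^10 = 1.01×10^12 K⁴.
Q = 0.92 × 5.67×10⁻⁸ × 2.90×10^-3 × 1.01×10^12 = 152 W.

Q ≈ 152 W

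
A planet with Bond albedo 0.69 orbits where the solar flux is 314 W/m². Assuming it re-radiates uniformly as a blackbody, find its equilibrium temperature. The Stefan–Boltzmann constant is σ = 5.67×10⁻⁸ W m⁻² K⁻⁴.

Power absorbed = (1−a)S·πR²; power emitted = 4πR²σT⁴. Equating and cancelling πR²:
T = ((1−a)S / 4σ)^(1/4) = (97.3 / (4 × 5.67×10⁻⁸))^(1/4) = (4.29×10^8)^(1/4).
T = 144 K.

T ≈ 144 K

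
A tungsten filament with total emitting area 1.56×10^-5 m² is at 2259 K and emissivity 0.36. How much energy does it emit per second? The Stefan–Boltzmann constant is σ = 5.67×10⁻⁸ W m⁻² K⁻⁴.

Stefan–Boltzmann: P = εσAT⁴ = 0.36 × 5.67×10⁻⁸ × 1.56×10^-5 × (2259)⁴ = 0.36 × 5.67×10⁻⁸ × 1.56×10^-5 × 2.60×10^13.
P = 8.29 W.

P ≈ 8.29 W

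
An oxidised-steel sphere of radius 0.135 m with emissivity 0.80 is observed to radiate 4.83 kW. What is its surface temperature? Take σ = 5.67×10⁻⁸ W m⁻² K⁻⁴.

A = 4πr² = 4π × (0.135)² = 0.229 m².
From P = εσAT⁴, T = (P / εσA)^(1/4) = (4830 / (0.80 × 5.67×10⁻⁸ × 0.229))^(1/4).
T = (4.65×10^11)^(1/4) = 826 K.

T ≈ 826 K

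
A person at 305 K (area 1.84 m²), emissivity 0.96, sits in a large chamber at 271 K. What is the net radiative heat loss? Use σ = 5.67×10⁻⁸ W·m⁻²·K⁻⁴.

Q = εσA(T⁴ − T_s⁴). T⁴ − T_s⁴ = (305)⁴ − (271)⁴ = 8.65×10^9 − 5.39×10^9 = 3.26×10^9 K⁴.
Q = 0.96 × 5.67×10⁻⁸ × 1.84 × 3.26×10^9 = 327 W.

Q ≈ 327 W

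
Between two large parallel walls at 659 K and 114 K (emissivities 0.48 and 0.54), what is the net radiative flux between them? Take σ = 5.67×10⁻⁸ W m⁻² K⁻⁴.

q ≈ 3640 W/m²

For two large parallel gray plates, q = σ(T₁⁴ − T₂⁴) / (1/ε₁ + 1/ε₂ − 1).
1/ε₁ + 1/ε₂ − 1 = 1/0.48 + 1/0.54 − 1 = 2.935.
T₁⁴ − T₂⁴ = 1.89×10^11 − 1.69×10^8 = 1.88×10^11 K⁴.
q = 5.67×10⁻⁸ × 1.88×10^11 / 2.935 = 3640 W/m².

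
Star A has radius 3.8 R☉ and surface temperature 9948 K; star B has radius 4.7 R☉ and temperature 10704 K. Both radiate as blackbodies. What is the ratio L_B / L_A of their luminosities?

L_B/L_A ≈ 2.05

L = 4πR²σT⁴ ∝ R²T⁴, so L_B/L_A = (4.7/3.8)² × (10704/9948)⁴ = 1.53 × 1.34 = 2.05.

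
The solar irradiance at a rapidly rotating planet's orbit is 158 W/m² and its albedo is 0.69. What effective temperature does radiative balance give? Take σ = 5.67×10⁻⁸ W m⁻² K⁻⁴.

T ≈ 121 K

Power absorbed = (1−a)S·πR²; power emitted = 4πR²σT⁴. Equating and cancelling πR²:
T = ((1−a)S / 4σ)^(1/4) = (49.0 / (4 × 5.67×10⁻⁸))^(1/4) = (2.16×10^8)^(1/4).
T = 121 K.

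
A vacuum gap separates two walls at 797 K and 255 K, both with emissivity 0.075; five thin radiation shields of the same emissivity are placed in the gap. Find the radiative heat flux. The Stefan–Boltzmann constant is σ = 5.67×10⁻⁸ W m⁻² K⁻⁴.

Each of the 6 gaps contributes resistance (2/ε − 1) = 2/0.075 − 1 = 25.67; total = 154.0.
q = σ(T₁⁴ − T₂⁴) / 154.0 = 5.67×10⁻⁸ × 3.99×10^11 / 154.0 = 147 W/m².

q ≈ 147 W/m²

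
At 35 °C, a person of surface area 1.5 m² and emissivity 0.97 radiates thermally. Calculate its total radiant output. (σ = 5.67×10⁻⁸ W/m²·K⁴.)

P ≈ 742 W

35 °C = 308 K.
Stefan–Boltzmann: P = εσAT⁴ = 0.97 × 5.67×10⁻⁸ × 1.50 × (308)⁴ = 0.97 × 5.67×10⁻⁸ × 1.50 × 9.00×10^9.
P = 742 W.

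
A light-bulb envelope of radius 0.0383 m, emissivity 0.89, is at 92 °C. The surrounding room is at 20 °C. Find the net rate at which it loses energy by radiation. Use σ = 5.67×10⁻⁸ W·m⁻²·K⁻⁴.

Q ≈ 9.65 W

A = 4πr² = 4π × (0.0383)² = 0.0184 m².
Convert: 92 °C = 365 K; 20 °C = 293 K.
Q = εσA(T⁴ − T_s⁴). T⁴ − T_s⁴ = (365)⁴ − (293)⁴ = 1.77×10^10 − 7.37×10^9 = 1.04×10^10 K⁴.
Q = 0.89 × 5.67×10⁻⁸ × 0.0184 × 1.04×10^10 = 9.65 W.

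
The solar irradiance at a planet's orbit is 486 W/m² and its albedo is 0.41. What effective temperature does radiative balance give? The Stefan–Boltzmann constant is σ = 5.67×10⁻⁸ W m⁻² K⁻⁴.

T ≈ 189 K

Power absorbed = (1−a)S·πR²; power emitted = 4πR²σT⁴. Equating and cancelling πR²:
T = ((1−a)S / 4σ)^(1/4) = (287 / (4 × 5.67×10⁻⁸))^(1/4) = (1.26×10^9)^(1/4).
T = 189 K.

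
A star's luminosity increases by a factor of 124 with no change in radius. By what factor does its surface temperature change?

P ∝ T⁴ ⇒ T ∝ P^(1/4), so T scales by (124)^(1/4) = 3.34.

factor ≈ 3.34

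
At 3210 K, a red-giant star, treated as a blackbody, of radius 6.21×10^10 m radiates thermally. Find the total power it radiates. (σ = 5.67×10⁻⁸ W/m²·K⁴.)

A = 4πr² = 4π × (6.21×10^10)² = 4.85×10^22 m².
P = σAT⁴ = 5.67×10⁻⁸ × 4.85×10^22 × (3210)⁴ = 5.67×10⁻⁸ × 4.85×10^22 × 1.06×10^14.
P = 2.92×10^29 W.

P ≈ 2.92×10^29 W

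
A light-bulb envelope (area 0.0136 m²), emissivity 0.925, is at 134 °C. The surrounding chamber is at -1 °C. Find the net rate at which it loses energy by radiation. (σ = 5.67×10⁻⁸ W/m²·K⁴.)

Convert: 134 °C = 407 K; -1 °C = 272 K.
Q = εσA(T⁴ − T_s⁴). T⁴ − T_s⁴ = (407)⁴ − (272)⁴ = 2.74×10^10 − 5.47×10^9 = 2.20×10^10 K⁴.
Q = 0.925 × 5.67×10⁻⁸ × 0.0136 × 2.20×10^10 = 15.7 W.

Q ≈ 15.7 W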